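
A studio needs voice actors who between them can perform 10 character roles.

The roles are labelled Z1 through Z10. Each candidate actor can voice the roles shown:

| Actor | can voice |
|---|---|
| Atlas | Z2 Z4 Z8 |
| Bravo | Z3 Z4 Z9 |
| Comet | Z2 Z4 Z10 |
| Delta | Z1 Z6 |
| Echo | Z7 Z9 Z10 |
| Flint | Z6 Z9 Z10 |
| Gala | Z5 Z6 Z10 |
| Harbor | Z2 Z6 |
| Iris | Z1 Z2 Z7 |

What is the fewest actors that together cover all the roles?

4

Atlas and Bravo and Gala and Iris together: Atlas ∪ Bravo ∪ Gala ∪ Iris = {Z1, Z2, Z3, Z4, Z5, Z6, Z7, Z8, Z9, Z10} — every role is covered.
Each actor has at most 3 roles, and 3·3 = 9 < 10 — so at least 4 actors are needed, and 4 is optimal.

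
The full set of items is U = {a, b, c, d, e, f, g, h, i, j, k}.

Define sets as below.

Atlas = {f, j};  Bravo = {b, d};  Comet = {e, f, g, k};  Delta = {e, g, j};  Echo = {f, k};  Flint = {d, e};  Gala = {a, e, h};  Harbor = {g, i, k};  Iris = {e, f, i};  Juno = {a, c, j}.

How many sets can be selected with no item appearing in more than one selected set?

4

Atlas, Bravo, Gala, Harbor are pairwise disjoint (Atlas={f,j}; Bravo={b,d}; Gala={a,e,h}; Harbor={g,i,k}).
Every remaining set overlaps one of these, and no 5 of the listed sets are pairwise disjoint, so 4 is the maximum.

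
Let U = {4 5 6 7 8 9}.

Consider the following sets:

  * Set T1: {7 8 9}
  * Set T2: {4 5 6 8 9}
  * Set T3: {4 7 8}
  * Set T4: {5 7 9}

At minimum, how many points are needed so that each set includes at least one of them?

Take H = {6, 7}. Each listed set contains at least one of these, so H is a hitting set of size 2.
No single point lies in every set, so at least 2 are needed and 2 is optimal.

2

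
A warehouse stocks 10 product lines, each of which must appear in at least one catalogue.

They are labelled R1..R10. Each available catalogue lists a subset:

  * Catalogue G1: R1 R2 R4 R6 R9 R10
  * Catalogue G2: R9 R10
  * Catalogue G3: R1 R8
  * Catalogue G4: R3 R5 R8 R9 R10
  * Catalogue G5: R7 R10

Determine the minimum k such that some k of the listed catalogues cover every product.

Take {G1, G4, G5}. Their union is {R1, R2, R3, R4, R5, R6, R7, R8, R9, R10}, which is all 10 products.
Only G1 contains R2, so G1 is forced; the remaining 4 products need at least 2 more catalogues (each remaining catalogue adds at most 3) — so at least 3 catalogues are needed, and 3 is optimal.

3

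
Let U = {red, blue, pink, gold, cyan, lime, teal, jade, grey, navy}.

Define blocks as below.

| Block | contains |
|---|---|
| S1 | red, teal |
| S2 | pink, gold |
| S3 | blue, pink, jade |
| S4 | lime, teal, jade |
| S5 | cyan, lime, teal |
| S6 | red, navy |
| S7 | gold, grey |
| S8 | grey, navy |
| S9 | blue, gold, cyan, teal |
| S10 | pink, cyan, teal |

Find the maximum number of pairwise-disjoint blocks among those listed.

S3, S5, S6, S7 are pairwise disjoint (S3={blue,pink,jade}; S5={cyan,lime,teal}; S6={red,navy}; S7={gold,grey}).
Every remaining block overlaps one of these, and no 5 of the listed blocks are pairwise disjoint, so 4 is the maximum.

4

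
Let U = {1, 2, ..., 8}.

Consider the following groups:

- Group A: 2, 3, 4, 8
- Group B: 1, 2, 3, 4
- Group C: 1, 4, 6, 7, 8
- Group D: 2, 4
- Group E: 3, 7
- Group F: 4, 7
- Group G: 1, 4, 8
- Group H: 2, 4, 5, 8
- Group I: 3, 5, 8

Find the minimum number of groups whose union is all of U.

B, C, and H cover everything between them: the union {1, 2, 3, 4, 5, 6, 7, 8} is all of U.
Only C contains 6, so C is forced; the remaining 3 points need at least 2 more groups (each remaining group adds at most 2) — so at least 3 groups are needed, and 3 is optimal.

3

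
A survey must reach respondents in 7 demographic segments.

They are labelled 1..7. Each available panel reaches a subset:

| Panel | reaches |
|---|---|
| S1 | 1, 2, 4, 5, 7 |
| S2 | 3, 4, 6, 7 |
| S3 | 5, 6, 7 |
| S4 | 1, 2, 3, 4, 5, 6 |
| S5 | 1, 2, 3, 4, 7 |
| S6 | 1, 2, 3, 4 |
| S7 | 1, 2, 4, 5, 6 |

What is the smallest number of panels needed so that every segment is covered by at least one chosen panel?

S3 and S5 together: S3 ∪ S5 = {1, 2, 3, 4, 5, 6, 7} — every segment is covered.
No single panel has all 7 segments (the largest, S4, has 6), so 2 is optimal.

2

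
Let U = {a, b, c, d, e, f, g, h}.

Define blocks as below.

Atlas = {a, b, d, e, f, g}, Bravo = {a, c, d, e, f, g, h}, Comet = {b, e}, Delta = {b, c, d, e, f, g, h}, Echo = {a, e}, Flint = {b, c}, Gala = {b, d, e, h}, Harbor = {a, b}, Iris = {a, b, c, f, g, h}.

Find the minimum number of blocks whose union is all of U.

2

Take {Bravo, Iris}. Their union is {a, b, c, d, e, f, g, h}, which is all 8 points.
No single block has all 8 points (the largest, Bravo, has 7), so 2 is optimal.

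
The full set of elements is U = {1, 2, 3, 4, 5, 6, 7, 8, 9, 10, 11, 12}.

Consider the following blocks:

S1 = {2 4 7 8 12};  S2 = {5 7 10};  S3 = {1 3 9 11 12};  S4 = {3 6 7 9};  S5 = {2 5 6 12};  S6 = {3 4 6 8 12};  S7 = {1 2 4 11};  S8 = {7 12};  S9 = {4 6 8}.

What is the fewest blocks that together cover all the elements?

S2, S3, S5, and S9 cover everything between them: the union {1, 2, 3, 4, 5, 6, 7, 8, 9, 10, 11, 12} is all of U.
No 3 of the 9 blocks cover everything (all 84 combinations miss at least one element), so 4 is optimal.

4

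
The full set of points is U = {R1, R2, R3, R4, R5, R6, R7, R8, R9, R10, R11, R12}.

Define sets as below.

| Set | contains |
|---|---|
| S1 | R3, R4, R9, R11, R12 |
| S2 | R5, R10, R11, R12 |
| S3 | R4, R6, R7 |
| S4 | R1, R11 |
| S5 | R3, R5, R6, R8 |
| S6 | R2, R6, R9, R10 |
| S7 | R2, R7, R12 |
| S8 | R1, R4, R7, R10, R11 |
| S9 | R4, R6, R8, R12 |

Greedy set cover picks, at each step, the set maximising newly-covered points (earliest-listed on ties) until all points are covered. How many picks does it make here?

Greedy: pick S1 (covers 5 new) → pick S5 (covers 3 new) → pick S8 (covers 3 new) → pick S6 (covers 1 new). Total picks: 4.

4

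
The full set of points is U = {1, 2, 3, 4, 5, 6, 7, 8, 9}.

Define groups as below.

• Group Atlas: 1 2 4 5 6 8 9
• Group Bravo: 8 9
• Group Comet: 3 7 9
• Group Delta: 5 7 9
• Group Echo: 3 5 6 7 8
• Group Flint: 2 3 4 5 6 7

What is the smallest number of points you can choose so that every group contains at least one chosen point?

2

The 2 points {7, 9} hit every group.
The groups Bravo, Flint are pairwise disjoint, so any hitting set needs a separate point for each — at least 2. Hence 2 is optimal.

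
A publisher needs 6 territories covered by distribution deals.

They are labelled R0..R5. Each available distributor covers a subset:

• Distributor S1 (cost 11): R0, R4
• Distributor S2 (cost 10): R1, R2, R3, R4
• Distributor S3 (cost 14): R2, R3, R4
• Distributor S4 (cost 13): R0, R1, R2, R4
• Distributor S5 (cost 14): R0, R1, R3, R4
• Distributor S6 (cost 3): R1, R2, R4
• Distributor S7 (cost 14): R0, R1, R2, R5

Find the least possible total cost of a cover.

24

S2, S7 together cover every territory (S2 ∪ S7 = {R0, R1, R2, R3, R4, R5}); total cost 10 + 14 = 24.
The greedy pick S6, S5, S7 costs 31; no covering selection beats 24.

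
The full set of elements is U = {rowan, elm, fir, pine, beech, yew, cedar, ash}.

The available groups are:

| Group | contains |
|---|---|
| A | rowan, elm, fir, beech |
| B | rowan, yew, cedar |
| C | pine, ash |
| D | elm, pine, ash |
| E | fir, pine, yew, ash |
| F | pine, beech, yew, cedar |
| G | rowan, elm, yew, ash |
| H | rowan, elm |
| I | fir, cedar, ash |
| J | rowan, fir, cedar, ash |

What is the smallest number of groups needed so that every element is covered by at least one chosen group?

3

F, H, and I cover everything between them: the union {rowan, elm, fir, pine, beech, yew, cedar, ash} is all of U.
No 2 of the 10 groups cover everything (all 45 combinations miss at least one element), so 3 is optimal.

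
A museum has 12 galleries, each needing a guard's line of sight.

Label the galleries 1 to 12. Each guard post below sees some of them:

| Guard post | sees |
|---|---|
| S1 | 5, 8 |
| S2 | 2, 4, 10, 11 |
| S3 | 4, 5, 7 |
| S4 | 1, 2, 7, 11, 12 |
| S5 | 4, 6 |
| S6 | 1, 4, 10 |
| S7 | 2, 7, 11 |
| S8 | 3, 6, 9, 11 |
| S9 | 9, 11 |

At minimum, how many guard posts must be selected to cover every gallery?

S1 and S2 and S4 and S8 together: S1 ∪ S2 ∪ S4 ∪ S8 = {1, 2, 3, 4, 5, 6, 7, 8, 9, 10, 11, 12} — every gallery is covered.
Only S4 contains 12, so S4 is forced; the remaining 7 galleries need at least 3 more guard posts (each remaining guard post adds at most 3) — so at least 4 guard posts are needed, and 4 is optimal.

4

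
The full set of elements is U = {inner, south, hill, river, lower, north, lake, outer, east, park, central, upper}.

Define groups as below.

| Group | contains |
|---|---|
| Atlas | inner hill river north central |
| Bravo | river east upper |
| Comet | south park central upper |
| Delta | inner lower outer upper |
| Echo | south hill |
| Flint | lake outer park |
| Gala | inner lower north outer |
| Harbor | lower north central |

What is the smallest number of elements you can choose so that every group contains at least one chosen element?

4

H = {south, north, park, upper} meets every group (each contains at least one member of H), and |H| = 4.
The groups Bravo, Echo, Flint, Harbor are pairwise disjoint, so any hitting set needs a separate element for each — at least 4. Hence 4 is optimal.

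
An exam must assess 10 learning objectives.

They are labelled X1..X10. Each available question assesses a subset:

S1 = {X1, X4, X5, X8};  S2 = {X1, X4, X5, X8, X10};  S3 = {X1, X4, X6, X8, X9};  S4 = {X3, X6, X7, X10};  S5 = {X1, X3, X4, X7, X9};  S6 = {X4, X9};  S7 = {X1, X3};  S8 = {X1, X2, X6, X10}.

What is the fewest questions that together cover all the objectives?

Take {S1, S5, S8}. Their union is {X1, X2, X3, X4, X5, X6, X7, X8, X9, X10}, which is all 10 objectives.
Only S8 contains X2, so S8 is forced; the remaining 6 objectives need at least 2 more questions (each remaining question adds at most 4) — so at least 3 questions are needed, and 3 is optimal.

3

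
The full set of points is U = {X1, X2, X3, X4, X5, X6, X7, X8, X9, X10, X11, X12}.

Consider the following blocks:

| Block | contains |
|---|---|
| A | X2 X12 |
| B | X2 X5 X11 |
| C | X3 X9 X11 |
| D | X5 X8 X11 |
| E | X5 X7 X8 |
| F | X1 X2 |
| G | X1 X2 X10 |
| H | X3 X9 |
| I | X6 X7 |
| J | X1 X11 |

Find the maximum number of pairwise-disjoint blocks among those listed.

4

A, H, I, J are pairwise disjoint (A={X2,X12}; H={X3,X9}; I={X6,X7}; J={X1,X11}).
Every remaining block overlaps one of these, and no 5 of the listed blocks are pairwise disjoint, so 4 is the maximum.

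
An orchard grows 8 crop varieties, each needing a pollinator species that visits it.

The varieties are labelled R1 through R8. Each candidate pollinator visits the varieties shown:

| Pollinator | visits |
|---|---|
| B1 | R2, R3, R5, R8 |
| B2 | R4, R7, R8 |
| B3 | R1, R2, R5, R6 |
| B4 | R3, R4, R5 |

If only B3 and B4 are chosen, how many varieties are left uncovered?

Union of B3, B4 = {R1, R2, R3, R4, R5, R6}.
Not covered: R7, R8 — 2 varieties.

2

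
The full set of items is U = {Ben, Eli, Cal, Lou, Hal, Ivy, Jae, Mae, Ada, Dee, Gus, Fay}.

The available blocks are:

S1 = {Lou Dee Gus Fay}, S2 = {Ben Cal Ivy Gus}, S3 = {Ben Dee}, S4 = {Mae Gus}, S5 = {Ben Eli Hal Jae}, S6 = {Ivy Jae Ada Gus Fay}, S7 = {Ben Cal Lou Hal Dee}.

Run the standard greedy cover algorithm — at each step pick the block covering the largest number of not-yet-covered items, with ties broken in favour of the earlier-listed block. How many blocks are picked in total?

4

Greedy: pick S6 (covers 5 new) → pick S7 (covers 5 new) → pick S4 (covers 1 new) → pick S5 (covers 1 new). Total picks: 4.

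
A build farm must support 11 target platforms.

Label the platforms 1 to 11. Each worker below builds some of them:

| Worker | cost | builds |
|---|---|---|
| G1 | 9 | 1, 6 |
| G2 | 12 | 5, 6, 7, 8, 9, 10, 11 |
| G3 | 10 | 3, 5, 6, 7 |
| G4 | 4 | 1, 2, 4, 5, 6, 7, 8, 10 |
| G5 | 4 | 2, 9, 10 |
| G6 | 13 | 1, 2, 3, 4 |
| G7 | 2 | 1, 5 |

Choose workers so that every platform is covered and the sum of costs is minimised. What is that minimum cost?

G2, G6 together cover every platform (G2 ∪ G6 = {1, 2, 3, 4, 5, 6, 7, 8, 9, 10, 11}); total cost 12 + 13 = 25.
The greedy pick G4, G5, G3, G2 costs 30; no covering selection beats 25.

25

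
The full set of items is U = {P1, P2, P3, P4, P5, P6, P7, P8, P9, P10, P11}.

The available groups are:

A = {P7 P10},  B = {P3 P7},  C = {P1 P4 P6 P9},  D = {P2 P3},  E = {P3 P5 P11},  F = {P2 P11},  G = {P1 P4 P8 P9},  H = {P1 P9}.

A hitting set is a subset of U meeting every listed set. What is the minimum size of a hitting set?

Take T = {P3, P9, P10, P11}. Each listed group contains at least one of these, so T is a hitting set of size 4.
No choice of 3 items meets every group, so 4 is the minimum.

4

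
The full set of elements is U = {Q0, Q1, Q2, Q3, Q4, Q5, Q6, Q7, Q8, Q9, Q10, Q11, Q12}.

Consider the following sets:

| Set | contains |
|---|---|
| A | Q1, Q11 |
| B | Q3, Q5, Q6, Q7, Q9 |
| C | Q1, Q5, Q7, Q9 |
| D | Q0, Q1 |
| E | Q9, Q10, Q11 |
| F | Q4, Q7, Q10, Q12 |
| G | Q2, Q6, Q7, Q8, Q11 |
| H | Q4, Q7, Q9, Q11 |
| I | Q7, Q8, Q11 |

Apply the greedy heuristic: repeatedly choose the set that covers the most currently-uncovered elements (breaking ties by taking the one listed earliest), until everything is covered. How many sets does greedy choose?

Greedy: pick B (covers 5 new) → pick F (covers 3 new) → pick G (covers 3 new) → pick D (covers 2 new). Total picks: 4.

4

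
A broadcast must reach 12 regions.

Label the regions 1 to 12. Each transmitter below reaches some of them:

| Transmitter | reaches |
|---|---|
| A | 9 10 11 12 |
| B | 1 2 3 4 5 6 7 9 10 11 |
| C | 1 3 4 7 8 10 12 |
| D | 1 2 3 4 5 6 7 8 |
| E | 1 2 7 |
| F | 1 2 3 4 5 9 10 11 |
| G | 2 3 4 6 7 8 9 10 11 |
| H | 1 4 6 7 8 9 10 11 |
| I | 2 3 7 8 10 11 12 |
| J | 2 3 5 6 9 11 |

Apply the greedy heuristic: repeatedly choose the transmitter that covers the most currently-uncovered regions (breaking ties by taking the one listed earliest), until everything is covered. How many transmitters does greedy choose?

2

Greedy: pick B (covers 10 new) → pick C (covers 2 new). Total picks: 2.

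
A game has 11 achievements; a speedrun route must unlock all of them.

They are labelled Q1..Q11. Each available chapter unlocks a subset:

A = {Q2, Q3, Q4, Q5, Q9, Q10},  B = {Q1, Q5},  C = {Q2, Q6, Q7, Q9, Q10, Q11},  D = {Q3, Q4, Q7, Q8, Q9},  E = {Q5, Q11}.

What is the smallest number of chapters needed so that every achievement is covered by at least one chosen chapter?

3

Take {B, C, D}. Their union is {Q1, Q2, Q3, Q4, Q5, Q6, Q7, Q8, Q9, Q10, Q11}, which is all 11 achievements.
Only B contains Q1, so B is forced; the remaining 9 achievements need at least 2 more chapters (each remaining chapter adds at most 6) — so at least 3 chapters are needed, and 3 is optimal.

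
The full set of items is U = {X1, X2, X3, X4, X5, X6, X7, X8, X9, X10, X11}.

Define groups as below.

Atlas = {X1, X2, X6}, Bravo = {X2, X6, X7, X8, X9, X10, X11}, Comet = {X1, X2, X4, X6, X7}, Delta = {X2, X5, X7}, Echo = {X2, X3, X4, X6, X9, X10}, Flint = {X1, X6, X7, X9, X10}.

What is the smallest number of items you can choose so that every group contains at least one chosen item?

The 2 items {X2, X9} hit every group.
No single item lies in every group, so at least 2 are needed and 2 is optimal.

2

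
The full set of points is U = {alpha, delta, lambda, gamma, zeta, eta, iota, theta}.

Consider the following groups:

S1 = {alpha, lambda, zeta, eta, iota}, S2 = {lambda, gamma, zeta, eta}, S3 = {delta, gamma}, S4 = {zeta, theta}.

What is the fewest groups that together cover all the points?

S1 and S3 and S4 together: S1 ∪ S3 ∪ S4 = {alpha, delta, lambda, gamma, zeta, eta, iota, theta} — every point is covered.
Only S1 contains alpha, so S1 is forced; the remaining 3 points need at least 2 more groups (each remaining group adds at most 2) — so at least 3 groups are needed, and 3 is optimal.

3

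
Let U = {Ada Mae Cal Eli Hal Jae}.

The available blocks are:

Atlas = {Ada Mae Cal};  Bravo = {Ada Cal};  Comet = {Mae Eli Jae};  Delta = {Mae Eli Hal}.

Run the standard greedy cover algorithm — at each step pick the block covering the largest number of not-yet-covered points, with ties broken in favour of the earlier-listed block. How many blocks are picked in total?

Greedy: pick Atlas (covers 3 new) → pick Comet (covers 2 new) → pick Delta (covers 1 new). Total picks: 3.

3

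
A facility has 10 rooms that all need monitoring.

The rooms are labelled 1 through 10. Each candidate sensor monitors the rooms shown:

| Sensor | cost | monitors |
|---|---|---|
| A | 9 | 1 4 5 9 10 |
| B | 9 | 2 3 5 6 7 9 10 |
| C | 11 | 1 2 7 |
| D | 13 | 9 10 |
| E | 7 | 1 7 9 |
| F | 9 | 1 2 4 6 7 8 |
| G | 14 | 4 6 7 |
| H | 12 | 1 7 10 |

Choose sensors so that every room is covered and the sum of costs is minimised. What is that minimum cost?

18

B, F together cover every room (B ∪ F = {1, 2, 3, 4, 5, 6, 7, 8, 9, 10}); total cost 9 + 9 = 18.
No covering selection has total cost below 18.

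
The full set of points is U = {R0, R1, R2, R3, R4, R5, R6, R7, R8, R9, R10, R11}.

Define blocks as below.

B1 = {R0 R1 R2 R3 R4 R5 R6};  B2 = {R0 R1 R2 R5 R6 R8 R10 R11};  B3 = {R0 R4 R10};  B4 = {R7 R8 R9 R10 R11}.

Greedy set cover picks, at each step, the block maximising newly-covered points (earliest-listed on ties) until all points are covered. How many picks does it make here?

3

Greedy: pick B2 (covers 8 new) → pick B1 (covers 2 new) → pick B4 (covers 2 new). Total picks: 3.
(The true minimum cover uses only 2 blocks, so greedy is not optimal here.)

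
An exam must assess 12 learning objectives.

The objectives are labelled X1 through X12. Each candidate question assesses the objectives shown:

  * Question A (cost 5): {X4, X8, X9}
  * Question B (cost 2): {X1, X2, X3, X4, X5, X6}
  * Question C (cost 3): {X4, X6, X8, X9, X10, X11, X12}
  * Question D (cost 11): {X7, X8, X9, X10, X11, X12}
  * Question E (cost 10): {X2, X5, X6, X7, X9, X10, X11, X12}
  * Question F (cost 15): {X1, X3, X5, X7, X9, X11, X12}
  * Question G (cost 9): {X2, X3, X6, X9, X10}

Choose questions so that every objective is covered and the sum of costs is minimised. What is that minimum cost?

13

B, D together cover every objective (B ∪ D = {X1, X2, X3, X4, X5, X6, X7, X8, X9, X10, X11, X12}); total cost 2 + 11 = 13.
The greedy pick B, C, E costs 15; no covering selection beats 13.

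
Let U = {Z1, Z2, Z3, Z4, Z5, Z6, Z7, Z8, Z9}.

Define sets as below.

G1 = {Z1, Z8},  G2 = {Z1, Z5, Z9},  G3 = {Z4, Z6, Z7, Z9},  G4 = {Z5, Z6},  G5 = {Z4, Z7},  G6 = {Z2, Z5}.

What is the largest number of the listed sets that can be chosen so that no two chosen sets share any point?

3

G1, G5, G6 are pairwise disjoint (G1={Z1,Z8}; G5={Z4,Z7}; G6={Z2,Z5}).
Every remaining set overlaps one of these, and no 4 of the listed sets are pairwise disjoint, so 3 is the maximum.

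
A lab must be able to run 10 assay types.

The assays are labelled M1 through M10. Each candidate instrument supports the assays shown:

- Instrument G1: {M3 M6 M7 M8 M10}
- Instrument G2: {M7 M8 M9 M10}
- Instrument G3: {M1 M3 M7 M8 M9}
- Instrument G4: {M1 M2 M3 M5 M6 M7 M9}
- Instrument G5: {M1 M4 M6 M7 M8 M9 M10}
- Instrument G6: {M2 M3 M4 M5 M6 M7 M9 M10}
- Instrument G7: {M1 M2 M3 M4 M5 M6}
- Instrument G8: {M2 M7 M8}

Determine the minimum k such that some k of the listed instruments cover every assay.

2

G3 and G6 together: G3 ∪ G6 = {M1, M2, M3, M4, M5, M6, M7, M8, M9, M10} — every assay is covered.
No single instrument has all 10 assays (the largest, G6, has 8), so 2 is optimal.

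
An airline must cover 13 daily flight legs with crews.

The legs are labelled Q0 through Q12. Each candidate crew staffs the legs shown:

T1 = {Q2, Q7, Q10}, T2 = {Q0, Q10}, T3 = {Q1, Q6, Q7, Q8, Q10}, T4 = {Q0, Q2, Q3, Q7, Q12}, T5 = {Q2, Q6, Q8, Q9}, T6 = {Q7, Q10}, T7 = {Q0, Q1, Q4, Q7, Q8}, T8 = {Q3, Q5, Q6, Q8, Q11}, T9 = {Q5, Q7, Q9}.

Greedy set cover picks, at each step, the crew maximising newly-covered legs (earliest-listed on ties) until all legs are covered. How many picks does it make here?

5

Greedy: pick T3 (covers 5 new) → pick T4 (covers 4 new) → pick T8 (covers 2 new) → pick T5 (covers 1 new) → pick T7 (covers 1 new). Total picks: 5.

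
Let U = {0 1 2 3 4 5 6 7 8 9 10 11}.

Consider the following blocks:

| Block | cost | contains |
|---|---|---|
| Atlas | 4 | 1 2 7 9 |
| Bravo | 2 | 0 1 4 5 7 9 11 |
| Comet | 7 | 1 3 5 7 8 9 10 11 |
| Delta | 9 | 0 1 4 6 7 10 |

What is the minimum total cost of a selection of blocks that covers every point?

Atlas, Comet, Delta together cover every point (Atlas ∪ Comet ∪ Delta = {0, 1, 2, 3, 4, 5, 6, 7, 8, 9, 10, 11}); total cost 4 + 7 + 9 = 20.
The greedy pick Bravo, Comet, Atlas, Delta costs 22; no covering selection beats 20.

20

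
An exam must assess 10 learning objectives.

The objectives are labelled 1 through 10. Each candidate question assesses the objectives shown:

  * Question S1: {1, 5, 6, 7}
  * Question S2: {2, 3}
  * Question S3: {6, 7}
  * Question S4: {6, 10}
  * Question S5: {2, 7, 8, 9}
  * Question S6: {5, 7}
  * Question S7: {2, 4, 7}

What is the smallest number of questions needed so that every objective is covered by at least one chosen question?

Take {S1, S2, S4, S5, S7}. Their union is {1, 2, 3, 4, 5, 6, 7, 8, 9, 10}, which is all 10 objectives.
No 4 of the 7 questions cover everything (all 35 combinations miss at least one objective), so 5 is optimal.

5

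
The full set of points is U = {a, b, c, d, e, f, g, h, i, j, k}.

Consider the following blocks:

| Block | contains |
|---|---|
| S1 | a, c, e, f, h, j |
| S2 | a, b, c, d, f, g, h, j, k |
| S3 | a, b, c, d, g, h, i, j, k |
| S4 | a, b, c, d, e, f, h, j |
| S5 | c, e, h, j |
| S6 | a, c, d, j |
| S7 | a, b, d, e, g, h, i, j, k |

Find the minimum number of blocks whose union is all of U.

2

S4 and S7 together: S4 ∪ S7 = {a, b, c, d, e, f, g, h, i, j, k} — every point is covered.
No single block has all 11 points (the largest, S2, has 9), so 2 is optimal.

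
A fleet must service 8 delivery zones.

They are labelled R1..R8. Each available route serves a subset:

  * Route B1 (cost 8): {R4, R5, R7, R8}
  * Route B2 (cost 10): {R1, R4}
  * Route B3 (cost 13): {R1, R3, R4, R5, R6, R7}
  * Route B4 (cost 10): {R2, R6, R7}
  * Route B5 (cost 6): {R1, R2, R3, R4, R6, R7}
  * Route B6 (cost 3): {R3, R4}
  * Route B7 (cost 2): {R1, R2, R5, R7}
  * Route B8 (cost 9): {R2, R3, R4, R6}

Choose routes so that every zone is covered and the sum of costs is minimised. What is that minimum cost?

14

B1, B5 together cover every zone (B1 ∪ B5 = {R1, R2, R3, R4, R5, R6, R7, R8}); total cost 8 + 6 = 14.
The greedy pick B7, B6, B5, B1 costs 19; no covering selection beats 14.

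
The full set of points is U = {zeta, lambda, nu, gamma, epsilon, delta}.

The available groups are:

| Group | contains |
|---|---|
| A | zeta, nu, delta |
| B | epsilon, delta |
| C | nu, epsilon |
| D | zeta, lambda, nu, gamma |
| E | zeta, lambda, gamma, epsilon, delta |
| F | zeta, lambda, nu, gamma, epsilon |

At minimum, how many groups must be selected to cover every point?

A and F together: A ∪ F = {zeta, lambda, nu, gamma, epsilon, delta} — every point is covered.
No single group has all 6 points (the largest, E, has 5), so 2 is optimal.

2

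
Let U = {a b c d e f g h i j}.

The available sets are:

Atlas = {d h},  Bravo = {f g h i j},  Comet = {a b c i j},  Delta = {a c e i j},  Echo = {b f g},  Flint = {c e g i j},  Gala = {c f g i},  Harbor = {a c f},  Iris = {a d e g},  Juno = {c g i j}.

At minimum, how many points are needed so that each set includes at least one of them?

T = {d, f, j} meets every set (each contains at least one member of T), and |T| = 3.
The sets Atlas, Delta, Echo are pairwise disjoint, so any hitting set needs a separate point for each — at least 3. Hence 3 is optimal.

3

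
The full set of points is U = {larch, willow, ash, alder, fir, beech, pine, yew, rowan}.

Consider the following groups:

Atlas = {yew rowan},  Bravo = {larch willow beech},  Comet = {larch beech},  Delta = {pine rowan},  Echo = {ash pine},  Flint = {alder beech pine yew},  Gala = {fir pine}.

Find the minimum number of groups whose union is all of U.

5

Bravo, Delta, Echo, Flint, and Gala cover everything between them: the union {larch, willow, ash, alder, fir, beech, pine, yew, rowan} is all of U.
No 4 of the 7 groups cover everything (all 35 combinations miss at least one point), so 5 is optimal.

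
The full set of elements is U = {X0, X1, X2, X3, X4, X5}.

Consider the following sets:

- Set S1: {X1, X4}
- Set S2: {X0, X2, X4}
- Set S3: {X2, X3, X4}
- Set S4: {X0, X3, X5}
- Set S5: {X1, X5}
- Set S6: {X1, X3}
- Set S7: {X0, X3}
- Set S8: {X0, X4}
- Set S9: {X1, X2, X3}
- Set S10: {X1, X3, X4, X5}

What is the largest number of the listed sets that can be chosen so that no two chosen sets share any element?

2

S5, S7 are pairwise disjoint (S5={X1,X5}; S7={X0,X3}).
Every remaining set overlaps one of these, and no 3 of the listed sets are pairwise disjoint, so 2 is the maximum.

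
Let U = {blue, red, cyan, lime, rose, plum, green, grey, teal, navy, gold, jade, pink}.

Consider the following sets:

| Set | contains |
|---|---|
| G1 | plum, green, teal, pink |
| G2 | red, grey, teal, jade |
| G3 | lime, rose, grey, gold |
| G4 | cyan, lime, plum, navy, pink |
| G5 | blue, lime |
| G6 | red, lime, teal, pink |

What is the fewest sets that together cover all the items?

G1 and G2 and G3 and G4 and G5 together: G1 ∪ G2 ∪ G3 ∪ G4 ∪ G5 = {blue, red, cyan, lime, rose, plum, green, grey, teal, navy, gold, jade, pink} — every item is covered.
No 4 of the 6 sets cover everything (all 15 combinations miss at least one item), so 5 is optimal.

5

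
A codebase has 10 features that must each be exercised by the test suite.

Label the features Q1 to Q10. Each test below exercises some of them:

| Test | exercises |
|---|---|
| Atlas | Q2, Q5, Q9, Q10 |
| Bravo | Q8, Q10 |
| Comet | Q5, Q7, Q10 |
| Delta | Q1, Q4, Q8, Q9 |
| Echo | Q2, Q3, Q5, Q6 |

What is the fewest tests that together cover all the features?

3

Comet and Delta and Echo together: Comet ∪ Delta ∪ Echo = {Q1, Q2, Q3, Q4, Q5, Q6, Q7, Q8, Q9, Q10} — every feature is covered.
Each test has at most 4 features, and 2·4 = 8 < 10 — so at least 3 tests are needed, and 3 is optimal.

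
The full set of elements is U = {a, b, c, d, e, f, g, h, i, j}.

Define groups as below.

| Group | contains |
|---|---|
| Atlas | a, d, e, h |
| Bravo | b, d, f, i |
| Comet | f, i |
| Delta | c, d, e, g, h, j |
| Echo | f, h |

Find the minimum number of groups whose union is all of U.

3

Atlas, Bravo, and Delta cover everything between them: the union {a, b, c, d, e, f, g, h, i, j} is all of U.
Only Atlas contains a, so Atlas is forced; the remaining 6 elements need at least 2 more groups (each remaining group adds at most 3) — so at least 3 groups are needed, and 3 is optimal.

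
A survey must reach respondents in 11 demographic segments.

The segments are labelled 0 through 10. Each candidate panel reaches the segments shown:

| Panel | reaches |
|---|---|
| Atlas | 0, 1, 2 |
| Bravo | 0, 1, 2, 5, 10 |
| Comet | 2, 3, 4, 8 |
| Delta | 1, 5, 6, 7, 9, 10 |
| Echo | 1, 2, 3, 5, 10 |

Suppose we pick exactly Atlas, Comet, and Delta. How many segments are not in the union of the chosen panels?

0

Union of Atlas, Comet, Delta = {0, 1, 2, 3, 4, 5, 6, 7, 8, 9, 10} — that's every segment, so 0 are uncovered.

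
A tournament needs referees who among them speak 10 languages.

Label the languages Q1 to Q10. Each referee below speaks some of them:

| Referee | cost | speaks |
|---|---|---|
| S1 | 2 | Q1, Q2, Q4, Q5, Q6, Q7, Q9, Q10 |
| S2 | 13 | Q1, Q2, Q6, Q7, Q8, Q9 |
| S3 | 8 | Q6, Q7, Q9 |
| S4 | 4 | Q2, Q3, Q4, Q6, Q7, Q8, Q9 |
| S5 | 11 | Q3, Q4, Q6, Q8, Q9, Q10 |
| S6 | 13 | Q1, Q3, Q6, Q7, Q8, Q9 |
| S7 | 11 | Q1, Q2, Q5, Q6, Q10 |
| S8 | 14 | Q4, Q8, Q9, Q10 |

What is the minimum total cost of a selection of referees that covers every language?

6

S1, S4 together cover every language (S1 ∪ S4 = {Q1, Q2, Q3, Q4, Q5, Q6, Q7, Q8, Q9, Q10}); total cost 2 + 4 = 6.
No covering selection has total cost below 6.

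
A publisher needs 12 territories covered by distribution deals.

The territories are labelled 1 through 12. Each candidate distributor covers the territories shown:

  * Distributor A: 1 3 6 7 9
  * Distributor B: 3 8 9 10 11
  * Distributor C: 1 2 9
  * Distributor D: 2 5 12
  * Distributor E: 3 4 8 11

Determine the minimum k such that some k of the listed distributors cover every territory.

Take {A, B, D, E}. Their union is {1, 2, 3, 4, 5, 6, 7, 8, 9, 10, 11, 12}, which is all 12 territories.
Only A contains 6, so A is forced; the remaining 7 territories need at least 3 more distributors (each remaining distributor adds at most 3) — so at least 4 distributors are needed, and 4 is optimal.

4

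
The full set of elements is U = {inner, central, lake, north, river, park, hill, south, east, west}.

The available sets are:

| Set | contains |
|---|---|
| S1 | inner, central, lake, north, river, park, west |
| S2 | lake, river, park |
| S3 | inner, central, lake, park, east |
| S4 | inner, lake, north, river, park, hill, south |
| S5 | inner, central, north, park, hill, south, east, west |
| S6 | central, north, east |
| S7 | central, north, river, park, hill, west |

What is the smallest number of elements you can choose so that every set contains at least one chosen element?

The 2 elements {central, park} hit every set.
The sets S2, S6 are pairwise disjoint, so any hitting set needs a separate element for each — at least 2. Hence 2 is optimal.

2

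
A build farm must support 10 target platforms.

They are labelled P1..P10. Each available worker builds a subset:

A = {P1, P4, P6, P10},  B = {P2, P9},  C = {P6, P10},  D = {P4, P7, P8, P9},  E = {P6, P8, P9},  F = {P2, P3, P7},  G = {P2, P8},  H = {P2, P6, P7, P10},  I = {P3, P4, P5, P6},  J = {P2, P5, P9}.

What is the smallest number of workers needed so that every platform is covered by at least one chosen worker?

4

A and E and F and J together: A ∪ E ∪ F ∪ J = {P1, P2, P3, P4, P5, P6, P7, P8, P9, P10} — every platform is covered.
No 3 of the 10 workers cover everything (all 120 combinations miss at least one platform), so 4 is optimal.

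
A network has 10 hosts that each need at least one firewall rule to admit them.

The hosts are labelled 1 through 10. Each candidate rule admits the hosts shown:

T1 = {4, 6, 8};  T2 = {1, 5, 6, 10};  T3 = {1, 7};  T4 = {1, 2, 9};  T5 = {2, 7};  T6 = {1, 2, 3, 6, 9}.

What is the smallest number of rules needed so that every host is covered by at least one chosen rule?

Take {T1, T2, T5, T6}. Their union is {1, 2, 3, 4, 5, 6, 7, 8, 9, 10}, which is all 10 hosts.
Only T6 contains 3, so T6 is forced; the remaining 5 hosts need at least 3 more rules (each remaining rule adds at most 2) — so at least 4 rules are needed, and 4 is optimal.

4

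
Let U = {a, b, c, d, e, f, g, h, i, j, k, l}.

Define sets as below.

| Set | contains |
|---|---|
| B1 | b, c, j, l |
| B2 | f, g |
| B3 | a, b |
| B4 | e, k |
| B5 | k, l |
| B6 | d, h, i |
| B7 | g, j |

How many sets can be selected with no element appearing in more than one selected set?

4

B3, B4, B6, B7 are pairwise disjoint (B3={a,b}; B4={e,k}; B6={d,h,i}; B7={g,j}).
Every remaining set overlaps one of these, and no 5 of the listed sets are pairwise disjoint, so 4 is the maximum.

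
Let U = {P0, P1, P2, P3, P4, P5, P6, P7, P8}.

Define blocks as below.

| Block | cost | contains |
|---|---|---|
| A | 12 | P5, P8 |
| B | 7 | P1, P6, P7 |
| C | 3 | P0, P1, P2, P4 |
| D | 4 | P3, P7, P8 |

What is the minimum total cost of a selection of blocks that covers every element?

A, B, C, D together cover every element (A ∪ B ∪ C ∪ D = {P0, P1, P2, P3, P4, P5, P6, P7, P8}); total cost 12 + 7 + 3 + 4 = 26.
No covering selection has total cost below 26.

26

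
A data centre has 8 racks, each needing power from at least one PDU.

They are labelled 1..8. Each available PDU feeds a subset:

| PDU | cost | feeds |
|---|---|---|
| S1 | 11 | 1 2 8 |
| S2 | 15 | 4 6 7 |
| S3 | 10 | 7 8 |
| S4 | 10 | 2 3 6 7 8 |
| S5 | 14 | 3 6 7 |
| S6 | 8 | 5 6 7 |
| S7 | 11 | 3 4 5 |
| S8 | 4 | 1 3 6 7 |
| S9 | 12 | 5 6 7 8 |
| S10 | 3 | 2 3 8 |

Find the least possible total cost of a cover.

S7, S8, S10 together cover every rack (S7 ∪ S8 ∪ S10 = {1, 2, 3, 4, 5, 6, 7, 8}); total cost 11 + 4 + 3 = 18.
No covering selection has total cost below 18.

18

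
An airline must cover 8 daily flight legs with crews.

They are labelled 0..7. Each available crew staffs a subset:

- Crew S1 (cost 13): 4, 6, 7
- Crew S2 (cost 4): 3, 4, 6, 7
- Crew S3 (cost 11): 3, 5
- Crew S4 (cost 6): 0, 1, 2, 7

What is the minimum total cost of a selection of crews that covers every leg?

21

S2, S3, S4 together cover every leg (S2 ∪ S3 ∪ S4 = {0, 1, 2, 3, 4, 5, 6, 7}); total cost 4 + 11 + 6 = 21.
No covering selection has total cost below 21.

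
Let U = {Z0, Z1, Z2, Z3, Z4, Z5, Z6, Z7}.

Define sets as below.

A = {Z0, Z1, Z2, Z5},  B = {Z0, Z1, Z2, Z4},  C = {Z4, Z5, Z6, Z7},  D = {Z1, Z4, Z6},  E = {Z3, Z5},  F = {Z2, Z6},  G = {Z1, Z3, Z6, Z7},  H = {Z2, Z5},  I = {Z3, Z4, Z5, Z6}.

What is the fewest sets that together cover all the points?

A and C and G together: A ∪ C ∪ G = {Z0, Z1, Z2, Z3, Z4, Z5, Z6, Z7} — every point is covered.
No 2 of the 9 sets cover everything (all 36 combinations miss at least one point), so 3 is optimal.

3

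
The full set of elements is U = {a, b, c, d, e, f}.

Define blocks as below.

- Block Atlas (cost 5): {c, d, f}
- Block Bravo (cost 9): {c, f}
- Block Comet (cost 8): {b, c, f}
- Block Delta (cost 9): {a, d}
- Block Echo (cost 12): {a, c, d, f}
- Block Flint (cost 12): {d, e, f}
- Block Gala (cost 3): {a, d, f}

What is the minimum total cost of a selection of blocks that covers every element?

Comet, Flint, Gala together cover every element (Comet ∪ Flint ∪ Gala = {a, b, c, d, e, f}); total cost 8 + 12 + 3 = 23.
No covering selection has total cost below 23.

23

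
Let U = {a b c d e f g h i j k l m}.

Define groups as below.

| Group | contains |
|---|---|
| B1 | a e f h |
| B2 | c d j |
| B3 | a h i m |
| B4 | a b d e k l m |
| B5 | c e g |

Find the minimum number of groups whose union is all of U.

B1, B2, B3, B4, and B5 cover everything between them: the union {a, b, c, d, e, f, g, h, i, j, k, l, m} is all of U.
No 4 of the 5 groups cover everything (all 5 combinations miss at least one point), so 5 is optimal.

5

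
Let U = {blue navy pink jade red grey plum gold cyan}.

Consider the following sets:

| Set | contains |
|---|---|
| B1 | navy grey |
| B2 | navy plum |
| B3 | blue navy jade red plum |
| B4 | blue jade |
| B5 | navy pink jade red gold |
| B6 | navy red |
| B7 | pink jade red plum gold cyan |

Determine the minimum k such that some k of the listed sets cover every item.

B1 and B4 and B7 together: B1 ∪ B4 ∪ B7 = {blue, navy, pink, jade, red, grey, plum, gold, cyan} — every item is covered.
Only B1 contains grey, so B1 is forced; the remaining 7 items need at least 2 more sets (each remaining set adds at most 6) — so at least 3 sets are needed, and 3 is optimal.

3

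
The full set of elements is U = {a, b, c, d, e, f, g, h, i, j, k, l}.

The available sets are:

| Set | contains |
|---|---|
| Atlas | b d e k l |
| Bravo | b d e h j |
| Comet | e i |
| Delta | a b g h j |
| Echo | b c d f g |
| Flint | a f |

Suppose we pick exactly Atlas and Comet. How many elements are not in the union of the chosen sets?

Union of Atlas, Comet = {b, d, e, i, k, l}.
Not covered: a, c, f, g, h, j — 6 elements.

6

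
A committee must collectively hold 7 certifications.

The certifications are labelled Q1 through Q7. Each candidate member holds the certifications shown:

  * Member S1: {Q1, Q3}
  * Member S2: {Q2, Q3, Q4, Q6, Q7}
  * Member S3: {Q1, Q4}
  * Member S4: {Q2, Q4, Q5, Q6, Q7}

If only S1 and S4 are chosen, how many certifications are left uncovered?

0

Union of S1, S4 = {Q1, Q2, Q3, Q4, Q5, Q6, Q7} — that's every certification, so 0 are uncovered.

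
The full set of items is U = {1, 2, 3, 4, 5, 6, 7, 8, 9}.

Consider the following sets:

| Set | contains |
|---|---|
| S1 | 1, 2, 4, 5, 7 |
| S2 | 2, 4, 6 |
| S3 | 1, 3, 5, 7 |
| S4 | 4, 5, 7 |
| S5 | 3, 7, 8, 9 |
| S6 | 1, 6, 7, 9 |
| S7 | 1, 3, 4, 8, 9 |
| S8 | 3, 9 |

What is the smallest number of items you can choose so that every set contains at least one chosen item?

Take H = {6, 7, 9}. Each listed set contains at least one of these, so H is a hitting set of size 3.
No choice of 2 items meets every set, so 3 is the minimum.

3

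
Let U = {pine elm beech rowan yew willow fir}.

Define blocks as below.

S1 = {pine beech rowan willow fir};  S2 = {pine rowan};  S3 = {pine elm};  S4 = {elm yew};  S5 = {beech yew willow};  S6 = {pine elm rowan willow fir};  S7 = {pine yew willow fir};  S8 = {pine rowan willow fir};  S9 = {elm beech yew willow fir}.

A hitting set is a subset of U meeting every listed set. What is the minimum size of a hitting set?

H = {pine, yew} meets every block (each contains at least one member of H), and |H| = 2.
The blocks S4, S8 are pairwise disjoint, so any hitting set needs a separate item for each — at least 2. Hence 2 is optimal.

2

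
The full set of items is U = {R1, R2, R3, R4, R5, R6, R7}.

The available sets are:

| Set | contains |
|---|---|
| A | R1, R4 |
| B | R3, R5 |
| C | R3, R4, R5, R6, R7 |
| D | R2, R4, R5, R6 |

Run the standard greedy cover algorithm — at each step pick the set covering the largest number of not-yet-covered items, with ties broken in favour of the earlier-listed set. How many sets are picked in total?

Greedy: pick C (covers 5 new) → pick A (covers 1 new) → pick D (covers 1 new). Total picks: 3.

3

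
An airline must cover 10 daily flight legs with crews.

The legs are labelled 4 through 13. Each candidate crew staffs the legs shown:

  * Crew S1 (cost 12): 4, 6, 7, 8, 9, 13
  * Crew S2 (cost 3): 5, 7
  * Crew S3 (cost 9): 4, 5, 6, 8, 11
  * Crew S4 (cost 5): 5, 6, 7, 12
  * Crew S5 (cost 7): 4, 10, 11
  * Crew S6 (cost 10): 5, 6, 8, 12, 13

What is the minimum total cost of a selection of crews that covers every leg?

24

S1, S4, S5 together cover every leg (S1 ∪ S4 ∪ S5 = {4, 5, 6, 7, 8, 9, 10, 11, 12, 13}); total cost 12 + 5 + 7 = 24.
No covering selection has total cost below 24.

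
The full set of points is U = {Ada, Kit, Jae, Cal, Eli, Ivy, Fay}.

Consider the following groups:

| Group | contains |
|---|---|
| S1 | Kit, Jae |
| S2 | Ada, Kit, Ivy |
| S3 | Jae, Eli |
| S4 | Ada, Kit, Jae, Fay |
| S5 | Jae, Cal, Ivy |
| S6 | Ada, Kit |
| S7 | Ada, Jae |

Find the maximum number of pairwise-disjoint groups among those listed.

2

S3, S6 are pairwise disjoint (S3={Jae,Eli}; S6={Ada,Kit}).
Every remaining group overlaps one of these, and no 3 of the listed groups are pairwise disjoint, so 2 is the maximum.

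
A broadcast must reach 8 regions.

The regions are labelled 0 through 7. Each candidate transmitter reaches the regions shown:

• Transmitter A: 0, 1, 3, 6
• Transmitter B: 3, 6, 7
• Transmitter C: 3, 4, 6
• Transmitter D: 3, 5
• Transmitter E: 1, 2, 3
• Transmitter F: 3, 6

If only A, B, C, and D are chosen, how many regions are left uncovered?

1

Union of A, B, C, D = {0, 1, 3, 4, 5, 6, 7}.
Not covered: 2 — 1 region.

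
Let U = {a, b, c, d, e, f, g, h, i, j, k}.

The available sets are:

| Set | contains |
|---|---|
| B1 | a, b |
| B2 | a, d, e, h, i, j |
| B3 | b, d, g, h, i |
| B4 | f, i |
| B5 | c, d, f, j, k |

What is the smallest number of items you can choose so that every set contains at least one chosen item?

3

Take T = {a, c, i}. Each listed set contains at least one of these, so T is a hitting set of size 3.
No choice of 2 items meets every set, so 3 is the minimum.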